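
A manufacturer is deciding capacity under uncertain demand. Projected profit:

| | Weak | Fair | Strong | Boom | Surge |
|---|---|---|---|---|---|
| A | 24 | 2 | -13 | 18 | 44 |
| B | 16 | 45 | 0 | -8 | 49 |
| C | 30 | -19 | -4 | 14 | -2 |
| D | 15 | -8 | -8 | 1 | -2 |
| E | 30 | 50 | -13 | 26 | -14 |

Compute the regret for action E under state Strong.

Best payoff under Strong is 0.
Regret = 0 − (-13) = 13.

13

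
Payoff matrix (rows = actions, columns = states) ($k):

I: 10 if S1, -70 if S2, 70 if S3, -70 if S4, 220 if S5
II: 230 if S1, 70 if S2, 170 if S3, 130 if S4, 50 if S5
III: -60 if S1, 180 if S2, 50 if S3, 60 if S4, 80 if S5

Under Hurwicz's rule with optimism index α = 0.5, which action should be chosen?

I: 0.5·220 + 0.5·(-70) = 75
II: 0.5·230 + 0.5·50 = 140
III: 0.5·180 + 0.5·(-60) = 60
Highest Hurwicz score = 140 → II.

II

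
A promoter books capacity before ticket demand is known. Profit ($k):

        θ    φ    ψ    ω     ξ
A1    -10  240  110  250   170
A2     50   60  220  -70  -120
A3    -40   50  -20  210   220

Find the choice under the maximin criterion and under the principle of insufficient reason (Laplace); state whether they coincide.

Row minima: A1=-10, A2=-120, A3=-40
Best worst-case = -10 → A1.
Row averages: A1=152, A2=28, A3=84
Highest average = 152 → A1.

maximin → A1; laplace → A1 (agree)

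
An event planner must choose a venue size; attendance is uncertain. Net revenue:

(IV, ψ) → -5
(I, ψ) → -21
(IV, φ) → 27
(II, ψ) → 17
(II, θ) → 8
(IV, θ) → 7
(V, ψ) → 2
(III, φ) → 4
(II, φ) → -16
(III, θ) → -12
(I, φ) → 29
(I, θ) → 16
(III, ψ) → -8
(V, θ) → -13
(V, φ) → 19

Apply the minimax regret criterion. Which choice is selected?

Column bests: θ=16, φ=29, ψ=17.
I regrets: 0, 0, 38 → max 38
II regrets: 8, 45, 0 → max 45
III regrets: 28, 25, 25 → max 28
IV regrets: 9, 2, 22 → max 22
V regrets: 29, 10, 15 → max 29
Smallest max regret = 22 → IV.

IV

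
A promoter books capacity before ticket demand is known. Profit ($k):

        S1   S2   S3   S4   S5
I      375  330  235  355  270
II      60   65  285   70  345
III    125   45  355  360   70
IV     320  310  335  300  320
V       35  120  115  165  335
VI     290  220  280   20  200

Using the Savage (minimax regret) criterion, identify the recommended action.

Column bests: S1=375, S2=330, S3=355, S4=360, S5=345.
I regrets: 0, 0, 120, 5, 75 → max 120
II regrets: 315, 265, 70, 290, 0 → max 315
III regrets: 250, 285, 0, 0, 275 → max 285
IV regrets: 55, 20, 20, 60, 25 → max 60
V regrets: 340, 210, 240, 195, 10 → max 340
VI regrets: 85, 110, 75, 340, 145 → max 340
Smallest max regret = 60 → IV.

IV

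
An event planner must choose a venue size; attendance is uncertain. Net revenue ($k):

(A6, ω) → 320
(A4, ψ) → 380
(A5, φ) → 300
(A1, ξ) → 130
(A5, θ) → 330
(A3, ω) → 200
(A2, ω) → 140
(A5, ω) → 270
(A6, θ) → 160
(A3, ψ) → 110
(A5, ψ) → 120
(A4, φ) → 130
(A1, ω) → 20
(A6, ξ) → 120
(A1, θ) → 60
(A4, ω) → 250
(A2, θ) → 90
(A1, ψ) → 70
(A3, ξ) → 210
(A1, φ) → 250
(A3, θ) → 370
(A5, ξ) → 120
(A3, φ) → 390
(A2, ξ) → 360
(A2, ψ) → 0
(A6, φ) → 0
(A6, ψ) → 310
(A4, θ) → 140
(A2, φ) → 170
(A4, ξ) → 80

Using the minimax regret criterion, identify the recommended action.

Column bests: θ=370, φ=390, ψ=380, ω=320, ξ=360.
A1 regrets: 310, 140, 310, 300, 230 → max 310
A2 regrets: 280, 220, 380, 180, 0 → max 380
A3 regrets: 0, 0, 270, 120, 150 → max 270
A4 regrets: 230, 260, 0, 70, 280 → max 280
A5 regrets: 40, 90, 260, 50, 240 → max 260
A6 regrets: 210, 390, 70, 0, 240 → max 390
Smallest max regret = 260 → A5.

A5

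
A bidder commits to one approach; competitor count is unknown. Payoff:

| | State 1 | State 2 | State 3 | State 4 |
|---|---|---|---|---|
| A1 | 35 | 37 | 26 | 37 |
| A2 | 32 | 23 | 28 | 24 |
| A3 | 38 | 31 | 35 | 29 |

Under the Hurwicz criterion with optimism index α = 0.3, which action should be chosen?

A3

A1: 0.3·37 + 0.7·26 = 29.3
A2: 0.3·32 + 0.7·23 = 25.7
A3: 0.3·38 + 0.7·29 = 31.7
Highest Hurwicz score = 31.7 → A3.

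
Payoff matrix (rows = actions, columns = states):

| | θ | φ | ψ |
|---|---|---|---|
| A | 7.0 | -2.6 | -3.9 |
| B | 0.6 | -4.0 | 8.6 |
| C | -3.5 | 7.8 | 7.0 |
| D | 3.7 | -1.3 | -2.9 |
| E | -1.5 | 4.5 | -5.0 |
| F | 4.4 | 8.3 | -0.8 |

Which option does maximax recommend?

B

Row maxima: A=7.0, B=8.6, C=7.8, D=3.7, E=4.5, F=8.3
Best best-case = 8.6 → B.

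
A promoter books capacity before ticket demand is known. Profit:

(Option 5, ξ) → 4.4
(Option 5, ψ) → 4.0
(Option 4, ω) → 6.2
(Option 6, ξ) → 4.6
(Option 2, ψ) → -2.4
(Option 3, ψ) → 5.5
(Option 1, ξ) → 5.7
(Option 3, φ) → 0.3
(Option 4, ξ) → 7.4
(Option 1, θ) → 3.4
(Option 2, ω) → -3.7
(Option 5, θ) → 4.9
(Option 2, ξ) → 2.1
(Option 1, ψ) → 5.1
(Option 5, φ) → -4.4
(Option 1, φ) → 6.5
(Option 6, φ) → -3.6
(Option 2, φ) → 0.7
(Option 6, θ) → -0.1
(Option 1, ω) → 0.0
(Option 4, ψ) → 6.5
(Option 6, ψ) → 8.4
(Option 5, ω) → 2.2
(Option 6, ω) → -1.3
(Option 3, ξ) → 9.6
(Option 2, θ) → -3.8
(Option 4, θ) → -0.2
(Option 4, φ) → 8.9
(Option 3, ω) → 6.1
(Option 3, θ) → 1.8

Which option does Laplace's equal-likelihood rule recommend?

Option 4

Row averages: Option 1=4.14, Option 2=-1.42, Option 3=4.66, Option 4=5.76, Option 5=2.22, Option 6=1.6
Highest average = 5.76 → Option 4.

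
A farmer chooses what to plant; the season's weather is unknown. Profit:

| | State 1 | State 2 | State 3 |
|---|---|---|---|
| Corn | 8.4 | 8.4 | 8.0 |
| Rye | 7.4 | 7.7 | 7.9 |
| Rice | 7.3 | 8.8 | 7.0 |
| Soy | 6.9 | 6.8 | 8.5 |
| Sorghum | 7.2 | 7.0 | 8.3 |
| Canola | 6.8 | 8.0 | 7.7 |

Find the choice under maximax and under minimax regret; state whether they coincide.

maximax → Rice; minimax regret → Corn (disagree)

Row maxima: Corn=8.4, Rye=7.9, Rice=8.8, Soy=8.5, Sorghum=8.3, Canola=8.0
Best best-case = 8.8 → Rice.
Column bests: State 1=8.4, State 2=8.8, State 3=8.5.
Corn regrets: 0.0, 0.4, 0.5 → max 0.5
Rye regrets: 1.0, 1.1, 0.6 → max 1.1
Rice regrets: 1.1, 0.0, 1.5 → max 1.5
Soy regrets: 1.5, 2.0, 0.0 → max 2.0
Sorghum regrets: 1.2, 1.8, 0.2 → max 1.8
Canola regrets: 1.6, 0.8, 0.8 → max 1.6
Smallest max regret = 0.5 → Corn.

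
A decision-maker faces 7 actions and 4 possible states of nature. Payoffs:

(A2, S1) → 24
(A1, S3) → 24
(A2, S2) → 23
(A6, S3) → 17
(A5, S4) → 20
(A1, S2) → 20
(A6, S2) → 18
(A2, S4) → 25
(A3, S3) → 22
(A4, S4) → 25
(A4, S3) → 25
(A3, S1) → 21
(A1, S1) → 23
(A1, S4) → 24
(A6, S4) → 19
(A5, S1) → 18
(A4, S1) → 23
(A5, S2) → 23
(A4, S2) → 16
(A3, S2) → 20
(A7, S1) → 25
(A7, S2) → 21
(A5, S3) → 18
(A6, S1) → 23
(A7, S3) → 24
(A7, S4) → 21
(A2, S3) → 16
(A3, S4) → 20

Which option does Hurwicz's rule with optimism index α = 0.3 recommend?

A7

A1: 0.3·24 + 0.7·20 = 21.2
A2: 0.3·25 + 0.7·16 = 18.7
A3: 0.3·22 + 0.7·20 = 20.6
A4: 0.3·25 + 0.7·16 = 18.7
A5: 0.3·23 + 0.7·18 = 19.5
A6: 0.3·23 + 0.7·17 = 18.8
A7: 0.3·25 + 0.7·21 = 22.2
Highest Hurwicz score = 22.2 → A7.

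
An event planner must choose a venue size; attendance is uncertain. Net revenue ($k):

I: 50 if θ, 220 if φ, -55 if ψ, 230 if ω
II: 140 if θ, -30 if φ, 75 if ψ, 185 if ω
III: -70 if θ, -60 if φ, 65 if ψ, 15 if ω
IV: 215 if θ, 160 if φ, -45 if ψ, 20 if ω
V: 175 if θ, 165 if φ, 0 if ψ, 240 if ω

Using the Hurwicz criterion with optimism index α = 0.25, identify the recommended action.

V

I: 0.25·230 + 0.75·(-55) = 16.25
II: 0.25·185 + 0.75·(-30) = 23.75
III: 0.25·65 + 0.75·(-70) = -36.25
IV: 0.25·215 + 0.75·(-45) = 20
V: 0.25·240 + 0.75·0 = 60
Highest Hurwicz score = 60 → V.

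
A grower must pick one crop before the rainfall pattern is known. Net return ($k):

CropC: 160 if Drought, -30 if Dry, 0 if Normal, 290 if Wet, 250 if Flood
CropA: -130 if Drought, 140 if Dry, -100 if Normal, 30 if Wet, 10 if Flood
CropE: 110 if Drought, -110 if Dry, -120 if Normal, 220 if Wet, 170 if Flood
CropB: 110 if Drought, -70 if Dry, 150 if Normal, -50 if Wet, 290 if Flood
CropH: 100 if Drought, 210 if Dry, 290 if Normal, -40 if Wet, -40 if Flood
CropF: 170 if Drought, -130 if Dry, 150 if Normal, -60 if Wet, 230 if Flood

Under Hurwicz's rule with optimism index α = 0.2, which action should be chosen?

CropC: 0.2·290 + 0.8·(-30) = 34
CropA: 0.2·140 + 0.8·(-130) = -76
CropE: 0.2·220 + 0.8·(-120) = -52
CropB: 0.2·290 + 0.8·(-70) = 2
CropH: 0.2·290 + 0.8·(-40) = 26
CropF: 0.2·230 + 0.8·(-130) = -58
Highest Hurwicz score = 34 → CropC.

CropC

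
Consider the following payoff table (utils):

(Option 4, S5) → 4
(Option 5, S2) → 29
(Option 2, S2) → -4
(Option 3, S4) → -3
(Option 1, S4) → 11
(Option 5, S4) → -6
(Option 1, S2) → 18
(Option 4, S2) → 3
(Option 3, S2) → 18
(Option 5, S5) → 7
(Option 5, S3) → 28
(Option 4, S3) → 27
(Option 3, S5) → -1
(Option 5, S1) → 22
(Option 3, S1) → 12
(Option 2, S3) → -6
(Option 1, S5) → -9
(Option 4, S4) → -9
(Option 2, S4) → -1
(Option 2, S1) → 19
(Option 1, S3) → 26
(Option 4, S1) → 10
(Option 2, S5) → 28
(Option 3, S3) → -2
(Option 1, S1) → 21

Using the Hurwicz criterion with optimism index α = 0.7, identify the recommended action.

Option 5

Option 1: 0.7·26 + 0.3·(-9) = 15.5
Option 2: 0.7·28 + 0.3·(-6) = 17.8
Option 3: 0.7·18 + 0.3·(-3) = 11.7
Option 4: 0.7·27 + 0.3·(-9) = 16.2
Option 5: 0.7·29 + 0.3·(-6) = 18.5
Highest Hurwicz score = 18.5 → Option 5.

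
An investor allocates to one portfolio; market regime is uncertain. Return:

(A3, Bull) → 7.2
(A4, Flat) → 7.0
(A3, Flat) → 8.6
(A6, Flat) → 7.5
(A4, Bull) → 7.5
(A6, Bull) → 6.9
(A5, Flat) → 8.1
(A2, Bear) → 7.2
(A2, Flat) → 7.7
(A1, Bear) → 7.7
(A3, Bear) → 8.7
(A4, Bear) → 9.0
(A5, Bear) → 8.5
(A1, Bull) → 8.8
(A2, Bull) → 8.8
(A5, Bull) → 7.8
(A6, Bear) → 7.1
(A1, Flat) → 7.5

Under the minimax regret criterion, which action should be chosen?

Column bests: Bear=9.0, Flat=8.6, Bull=8.8.
A1 regrets: 1.3, 1.1, 0.0 → max 1.3
A2 regrets: 1.8, 0.9, 0.0 → max 1.8
A3 regrets: 0.3, 0.0, 1.6 → max 1.6
A4 regrets: 0.0, 1.6, 1.3 → max 1.6
A5 regrets: 0.5, 0.5, 1.0 → max 1.0
A6 regrets: 1.9, 1.1, 1.9 → max 1.9
Smallest max regret = 1.0 → A5.

A5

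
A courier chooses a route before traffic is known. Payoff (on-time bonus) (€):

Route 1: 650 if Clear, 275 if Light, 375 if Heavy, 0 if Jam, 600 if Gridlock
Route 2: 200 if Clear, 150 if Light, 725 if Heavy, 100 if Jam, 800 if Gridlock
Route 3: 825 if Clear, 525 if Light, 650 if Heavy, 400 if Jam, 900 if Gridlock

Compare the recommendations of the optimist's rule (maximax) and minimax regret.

Row maxima: Route 1=650, Route 2=800, Route 3=900
Best best-case = 900 → Route 3.
Column bests: Clear=825, Light=525, Heavy=725, Jam=400, Gridlock=900.
Route 1 regrets: 175, 250, 350, 400, 300 → max 400
Route 2 regrets: 625, 375, 0, 300, 100 → max 625
Route 3 regrets: 0, 0, 75, 0, 0 → max 75
Smallest max regret = 75 → Route 3.

maximax → Route 3; minimax regret → Route 3 (agree)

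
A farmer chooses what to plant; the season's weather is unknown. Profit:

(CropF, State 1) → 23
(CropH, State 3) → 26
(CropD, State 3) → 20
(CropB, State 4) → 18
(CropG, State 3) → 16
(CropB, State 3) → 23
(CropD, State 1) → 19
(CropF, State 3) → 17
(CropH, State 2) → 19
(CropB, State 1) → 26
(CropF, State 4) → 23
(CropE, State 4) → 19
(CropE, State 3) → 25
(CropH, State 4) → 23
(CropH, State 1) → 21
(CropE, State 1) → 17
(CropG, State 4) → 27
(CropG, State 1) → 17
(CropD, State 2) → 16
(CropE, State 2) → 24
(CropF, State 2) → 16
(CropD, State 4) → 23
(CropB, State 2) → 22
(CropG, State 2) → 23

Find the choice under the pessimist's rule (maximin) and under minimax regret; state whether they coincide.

maximin → CropH; minimax regret → CropH (agree)

Row minima: CropH=19, CropB=18, CropE=17, CropD=16, CropF=16, CropG=16
Best worst-case = 19 → CropH.
Column bests: State 1=26, State 2=24, State 3=26, State 4=27.
CropH regrets: 5, 5, 0, 4 → max 5
CropB regrets: 0, 2, 3, 9 → max 9
CropE regrets: 9, 0, 1, 8 → max 9
CropD regrets: 7, 8, 6, 4 → max 8
CropF regrets: 3, 8, 9, 4 → max 9
CropG regrets: 9, 1, 10, 0 → max 10
Smallest max regret = 5 → CropH.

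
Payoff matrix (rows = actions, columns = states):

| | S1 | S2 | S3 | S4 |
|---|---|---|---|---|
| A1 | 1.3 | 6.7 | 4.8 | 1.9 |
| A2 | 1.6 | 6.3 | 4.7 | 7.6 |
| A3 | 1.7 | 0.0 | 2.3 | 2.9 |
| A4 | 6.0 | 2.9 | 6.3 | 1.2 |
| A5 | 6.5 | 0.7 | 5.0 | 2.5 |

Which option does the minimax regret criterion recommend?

Column bests: S1=6.5, S2=6.7, S3=6.3, S4=7.6.
A1 regrets: 5.2, 0.0, 1.5, 5.7 → max 5.7
A2 regrets: 4.9, 0.4, 1.6, 0.0 → max 4.9
A3 regrets: 4.8, 6.7, 4.0, 4.7 → max 6.7
A4 regrets: 0.5, 3.8, 0.0, 6.4 → max 6.4
A5 regrets: 0.0, 6.0, 1.3, 5.1 → max 6.0
Smallest max regret = 4.9 → A2.

A2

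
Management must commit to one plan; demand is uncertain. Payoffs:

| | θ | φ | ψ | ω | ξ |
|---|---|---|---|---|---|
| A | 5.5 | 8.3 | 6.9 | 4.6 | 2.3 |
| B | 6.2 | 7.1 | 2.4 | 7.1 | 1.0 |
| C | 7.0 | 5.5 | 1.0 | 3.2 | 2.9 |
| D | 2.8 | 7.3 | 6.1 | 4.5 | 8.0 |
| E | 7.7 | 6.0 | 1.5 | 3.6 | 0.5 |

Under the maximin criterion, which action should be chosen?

Row minima: A=2.3, B=1.0, C=1.0, D=2.8, E=0.5
Best worst-case = 2.8 → D.

D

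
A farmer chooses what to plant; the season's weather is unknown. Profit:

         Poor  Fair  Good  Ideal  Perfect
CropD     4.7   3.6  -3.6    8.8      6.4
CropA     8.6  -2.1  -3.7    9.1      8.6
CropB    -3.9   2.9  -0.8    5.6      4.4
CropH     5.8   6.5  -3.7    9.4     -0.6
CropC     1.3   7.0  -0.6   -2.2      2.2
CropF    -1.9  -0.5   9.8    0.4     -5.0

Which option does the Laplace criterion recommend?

CropA

Row averages: CropD=3.98, CropA=4.1, CropB=1.64, CropH=3.48, CropC=1.54, CropF=0.56
Highest average = 4.1 → CropA.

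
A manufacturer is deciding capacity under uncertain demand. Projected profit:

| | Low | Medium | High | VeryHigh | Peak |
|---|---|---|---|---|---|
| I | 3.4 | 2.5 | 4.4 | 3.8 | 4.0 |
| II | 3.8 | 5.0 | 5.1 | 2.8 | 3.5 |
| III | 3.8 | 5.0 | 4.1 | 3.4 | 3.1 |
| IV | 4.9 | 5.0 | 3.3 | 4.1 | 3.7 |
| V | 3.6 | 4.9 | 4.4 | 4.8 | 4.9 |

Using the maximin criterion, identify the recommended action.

Row minima: I=2.5, II=2.8, III=3.1, IV=3.3, V=3.6
Best worst-case = 3.6 → V.

V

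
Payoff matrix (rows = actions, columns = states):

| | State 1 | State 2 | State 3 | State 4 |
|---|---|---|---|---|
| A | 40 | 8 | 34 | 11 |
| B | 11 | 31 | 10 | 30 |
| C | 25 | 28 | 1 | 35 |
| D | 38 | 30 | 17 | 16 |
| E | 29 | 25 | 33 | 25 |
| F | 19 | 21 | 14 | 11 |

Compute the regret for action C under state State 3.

33

Best payoff under State 3 is 34.
Regret = 34 − 1 = 33.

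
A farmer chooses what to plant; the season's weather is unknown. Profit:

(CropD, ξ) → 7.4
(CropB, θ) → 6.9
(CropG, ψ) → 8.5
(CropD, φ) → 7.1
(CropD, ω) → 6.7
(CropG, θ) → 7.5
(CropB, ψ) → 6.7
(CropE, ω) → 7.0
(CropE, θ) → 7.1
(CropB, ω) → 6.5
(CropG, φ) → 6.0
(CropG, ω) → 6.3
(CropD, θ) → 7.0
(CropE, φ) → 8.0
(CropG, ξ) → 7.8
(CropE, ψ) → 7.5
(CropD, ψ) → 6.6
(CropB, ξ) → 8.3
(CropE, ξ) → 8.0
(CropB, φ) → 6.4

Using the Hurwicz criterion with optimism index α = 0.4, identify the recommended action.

CropE

CropG: 0.4·8.5 + 0.6·6.0 = 7
CropD: 0.4·7.4 + 0.6·6.6 = 6.92
CropB: 0.4·8.3 + 0.6·6.4 = 7.16
CropE: 0.4·8.0 + 0.6·7.0 = 7.4
Highest Hurwicz score = 7.4 → CropE.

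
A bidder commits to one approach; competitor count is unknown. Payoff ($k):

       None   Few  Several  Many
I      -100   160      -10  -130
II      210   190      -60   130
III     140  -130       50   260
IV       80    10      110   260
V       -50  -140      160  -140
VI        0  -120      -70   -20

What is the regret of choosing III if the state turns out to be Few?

Best payoff under Few is 190.
Regret = 190 − (-130) = 320.

320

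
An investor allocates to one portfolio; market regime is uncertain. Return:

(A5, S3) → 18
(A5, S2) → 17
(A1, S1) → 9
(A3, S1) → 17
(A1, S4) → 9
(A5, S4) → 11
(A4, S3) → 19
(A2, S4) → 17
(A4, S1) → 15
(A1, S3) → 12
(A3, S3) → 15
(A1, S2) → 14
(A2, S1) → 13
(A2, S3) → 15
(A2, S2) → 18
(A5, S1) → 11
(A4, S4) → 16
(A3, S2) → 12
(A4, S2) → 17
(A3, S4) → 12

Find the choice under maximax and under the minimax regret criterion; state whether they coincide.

maximax → A4; minimax regret → A4 (agree)

Row maxima: A1=14, A2=18, A3=17, A4=19, A5=18
Best best-case = 19 → A4.
Column bests: S1=17, S2=18, S3=19, S4=17.
A1 regrets: 8, 4, 7, 8 → max 8
A2 regrets: 4, 0, 4, 0 → max 4
A3 regrets: 0, 6, 4, 5 → max 6
A4 regrets: 2, 1, 0, 1 → max 2
A5 regrets: 6, 1, 1, 6 → max 6
Smallest max regret = 2 → A4.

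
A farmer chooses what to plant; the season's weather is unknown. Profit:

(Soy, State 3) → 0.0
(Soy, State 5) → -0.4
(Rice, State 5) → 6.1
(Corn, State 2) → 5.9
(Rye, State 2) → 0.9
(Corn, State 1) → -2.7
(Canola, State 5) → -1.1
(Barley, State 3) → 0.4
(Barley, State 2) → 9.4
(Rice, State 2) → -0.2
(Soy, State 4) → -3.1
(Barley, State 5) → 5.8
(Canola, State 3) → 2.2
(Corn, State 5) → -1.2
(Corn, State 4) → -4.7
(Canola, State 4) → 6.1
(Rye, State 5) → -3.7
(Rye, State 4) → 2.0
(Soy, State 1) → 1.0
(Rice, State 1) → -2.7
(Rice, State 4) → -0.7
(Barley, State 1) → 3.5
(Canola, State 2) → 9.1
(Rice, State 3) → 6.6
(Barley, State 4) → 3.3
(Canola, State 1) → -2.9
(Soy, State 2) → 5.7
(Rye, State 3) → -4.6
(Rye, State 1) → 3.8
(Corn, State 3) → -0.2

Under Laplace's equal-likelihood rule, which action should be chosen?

Barley

Row averages: Rice=1.82, Soy=0.64, Barley=4.48, Canola=2.68, Corn=-0.58, Rye=-0.32
Highest average = 4.48 → Barley.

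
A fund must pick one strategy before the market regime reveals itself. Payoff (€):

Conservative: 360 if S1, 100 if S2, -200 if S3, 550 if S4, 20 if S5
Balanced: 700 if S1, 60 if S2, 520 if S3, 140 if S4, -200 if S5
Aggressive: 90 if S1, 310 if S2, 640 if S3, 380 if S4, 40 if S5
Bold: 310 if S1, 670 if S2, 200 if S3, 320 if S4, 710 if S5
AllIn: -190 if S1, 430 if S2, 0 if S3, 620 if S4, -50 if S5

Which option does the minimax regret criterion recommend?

Bold

Column bests: S1=700, S2=670, S3=640, S4=620, S5=710.
Conservative regrets: 340, 570, 840, 70, 690 → max 840
Balanced regrets: 0, 610, 120, 480, 910 → max 910
Aggressive regrets: 610, 360, 0, 240, 670 → max 670
Bold regrets: 390, 0, 440, 300, 0 → max 440
AllIn regrets: 890, 240, 640, 0, 760 → max 890
Smallest max regret = 440 → Bold.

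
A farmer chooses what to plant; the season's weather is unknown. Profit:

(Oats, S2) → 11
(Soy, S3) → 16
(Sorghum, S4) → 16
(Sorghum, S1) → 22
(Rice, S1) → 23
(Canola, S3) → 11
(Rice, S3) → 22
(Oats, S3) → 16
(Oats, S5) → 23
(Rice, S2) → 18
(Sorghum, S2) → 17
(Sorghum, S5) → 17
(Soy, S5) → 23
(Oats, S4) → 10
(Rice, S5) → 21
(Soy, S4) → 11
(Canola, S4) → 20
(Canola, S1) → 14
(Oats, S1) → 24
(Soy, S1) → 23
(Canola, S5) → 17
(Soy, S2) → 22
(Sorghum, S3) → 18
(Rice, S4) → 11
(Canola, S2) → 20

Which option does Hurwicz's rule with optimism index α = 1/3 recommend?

Soy: 1/3·23 + 2/3·11 = 15
Canola: 1/3·20 + 2/3·11 = 14
Sorghum: 1/3·22 + 2/3·16 = 18
Oats: 1/3·24 + 2/3·10 = 44/3
Rice: 1/3·23 + 2/3·11 = 15
Highest Hurwicz score = 18 → Sorghum.

Sorghum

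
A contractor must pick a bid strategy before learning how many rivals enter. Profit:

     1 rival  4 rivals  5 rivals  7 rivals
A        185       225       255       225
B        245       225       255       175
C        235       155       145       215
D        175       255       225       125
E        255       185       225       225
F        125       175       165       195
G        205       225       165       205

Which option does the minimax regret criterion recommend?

Column bests: 1 rival=255, 4 rivals=255, 5 rivals=255, 7 rivals=225.
A regrets: 70, 30, 0, 0 → max 70
B regrets: 10, 30, 0, 50 → max 50
C regrets: 20, 100, 110, 10 → max 110
D regrets: 80, 0, 30, 100 → max 100
E regrets: 0, 70, 30, 0 → max 70
F regrets: 130, 80, 90, 30 → max 130
G regrets: 50, 30, 90, 20 → max 90
Smallest max regret = 50 → B.

B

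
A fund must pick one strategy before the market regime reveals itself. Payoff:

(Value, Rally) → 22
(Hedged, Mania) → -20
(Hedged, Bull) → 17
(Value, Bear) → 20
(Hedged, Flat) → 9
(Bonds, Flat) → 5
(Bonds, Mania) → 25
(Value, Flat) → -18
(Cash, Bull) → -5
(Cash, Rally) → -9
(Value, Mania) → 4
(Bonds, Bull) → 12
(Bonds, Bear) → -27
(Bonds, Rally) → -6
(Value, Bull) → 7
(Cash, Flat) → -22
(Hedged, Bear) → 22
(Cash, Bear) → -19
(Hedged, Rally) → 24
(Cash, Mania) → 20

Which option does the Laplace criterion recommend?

Hedged

Row averages: Value=7, Hedged=10.4, Cash=-7, Bonds=1.8
Highest average = 10.4 → Hedged.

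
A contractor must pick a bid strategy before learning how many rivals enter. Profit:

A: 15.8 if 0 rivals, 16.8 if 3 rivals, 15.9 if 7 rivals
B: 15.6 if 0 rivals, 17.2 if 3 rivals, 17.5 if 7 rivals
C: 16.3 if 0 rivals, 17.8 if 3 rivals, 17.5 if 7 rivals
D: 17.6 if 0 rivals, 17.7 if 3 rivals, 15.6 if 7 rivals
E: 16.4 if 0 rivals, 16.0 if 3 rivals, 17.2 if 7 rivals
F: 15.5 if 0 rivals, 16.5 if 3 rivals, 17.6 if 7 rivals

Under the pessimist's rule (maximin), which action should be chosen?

Row minima: A=15.8, B=15.6, C=16.3, D=15.6, E=16.0, F=15.5
Best worst-case = 16.3 → C.

C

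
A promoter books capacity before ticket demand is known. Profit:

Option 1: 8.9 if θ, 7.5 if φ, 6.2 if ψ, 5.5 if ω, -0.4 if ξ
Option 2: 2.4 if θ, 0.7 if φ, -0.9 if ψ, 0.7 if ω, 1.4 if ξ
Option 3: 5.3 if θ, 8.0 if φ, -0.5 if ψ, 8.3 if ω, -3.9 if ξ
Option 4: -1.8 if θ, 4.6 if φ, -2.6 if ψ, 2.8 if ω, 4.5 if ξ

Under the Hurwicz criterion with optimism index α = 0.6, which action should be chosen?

Option 1

Option 1: 0.6·8.9 + 0.4·(-0.4) = 5.18
Option 2: 0.6·2.4 + 0.4·(-0.9) = 1.08
Option 3: 0.6·8.3 + 0.4·(-3.9) = 3.42
Option 4: 0.6·4.6 + 0.4·(-2.6) = 1.72
Highest Hurwicz score = 5.18 → Option 1.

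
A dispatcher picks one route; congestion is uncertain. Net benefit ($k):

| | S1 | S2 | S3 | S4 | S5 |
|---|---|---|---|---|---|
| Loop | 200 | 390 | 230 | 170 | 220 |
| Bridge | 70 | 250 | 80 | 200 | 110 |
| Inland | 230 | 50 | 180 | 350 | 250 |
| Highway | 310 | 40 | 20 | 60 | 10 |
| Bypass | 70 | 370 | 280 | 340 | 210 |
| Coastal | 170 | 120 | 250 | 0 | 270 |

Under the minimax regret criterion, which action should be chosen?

Column bests: S1=310, S2=390, S3=280, S4=350, S5=270.
Loop regrets: 110, 0, 50, 180, 50 → max 180
Bridge regrets: 240, 140, 200, 150, 160 → max 240
Inland regrets: 80, 340, 100, 0, 20 → max 340
Highway regrets: 0, 350, 260, 290, 260 → max 350
Bypass regrets: 240, 20, 0, 10, 60 → max 240
Coastal regrets: 140, 270, 30, 350, 0 → max 350
Smallest max regret = 180 → Loop.

Loop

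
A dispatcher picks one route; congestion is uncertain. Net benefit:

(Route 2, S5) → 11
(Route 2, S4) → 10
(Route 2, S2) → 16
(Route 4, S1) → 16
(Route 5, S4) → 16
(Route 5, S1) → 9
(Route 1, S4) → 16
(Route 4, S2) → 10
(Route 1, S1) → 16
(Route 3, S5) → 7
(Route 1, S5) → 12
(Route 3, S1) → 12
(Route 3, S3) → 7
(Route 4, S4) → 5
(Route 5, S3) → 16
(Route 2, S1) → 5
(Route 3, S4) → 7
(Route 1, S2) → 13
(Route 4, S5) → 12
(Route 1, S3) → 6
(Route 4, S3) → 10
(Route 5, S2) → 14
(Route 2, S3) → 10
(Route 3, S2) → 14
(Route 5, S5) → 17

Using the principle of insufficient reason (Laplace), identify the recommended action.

Row averages: Route 1=12.6, Route 2=10.4, Route 3=9.4, Route 4=10.6, Route 5=14.4
Highest average = 14.4 → Route 5.

Route 5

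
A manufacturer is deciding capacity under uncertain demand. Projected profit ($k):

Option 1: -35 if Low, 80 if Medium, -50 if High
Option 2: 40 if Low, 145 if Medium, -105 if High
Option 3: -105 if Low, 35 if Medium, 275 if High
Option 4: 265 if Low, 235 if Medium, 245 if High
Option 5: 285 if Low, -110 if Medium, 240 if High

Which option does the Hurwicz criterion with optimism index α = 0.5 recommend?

Option 1: 0.5·80 + 0.5·(-50) = 15
Option 2: 0.5·145 + 0.5·(-105) = 20
Option 3: 0.5·275 + 0.5·(-105) = 85
Option 4: 0.5·265 + 0.5·235 = 250
Option 5: 0.5·285 + 0.5·(-110) = 87.5
Highest Hurwicz score = 250 → Option 4.

Option 4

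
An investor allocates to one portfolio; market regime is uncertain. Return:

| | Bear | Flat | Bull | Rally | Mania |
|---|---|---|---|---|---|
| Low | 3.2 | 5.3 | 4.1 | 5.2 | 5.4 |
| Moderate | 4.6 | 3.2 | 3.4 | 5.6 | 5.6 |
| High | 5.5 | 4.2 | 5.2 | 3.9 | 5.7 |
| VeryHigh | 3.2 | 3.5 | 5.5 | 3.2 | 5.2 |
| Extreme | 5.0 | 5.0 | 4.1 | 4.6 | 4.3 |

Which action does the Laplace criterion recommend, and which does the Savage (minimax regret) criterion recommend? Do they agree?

Row averages: Low=4.64, Moderate=4.48, High=4.9, VeryHigh=4.12, Extreme=4.6
Highest average = 4.9 → High.
Column bests: Bear=5.5, Flat=5.3, Bull=5.5, Rally=5.6, Mania=5.7.
Low regrets: 2.3, 0.0, 1.4, 0.4, 0.3 → max 2.3
Moderate regrets: 0.9, 2.1, 2.1, 0.0, 0.1 → max 2.1
High regrets: 0.0, 1.1, 0.3, 1.7, 0.0 → max 1.7
VeryHigh regrets: 2.3, 1.8, 0.0, 2.4, 0.5 → max 2.4
Extreme regrets: 0.5, 0.3, 1.4, 1.0, 1.4 → max 1.4
Smallest max regret = 1.4 → Extreme.

laplace → High; minimax regret → Extreme (disagree)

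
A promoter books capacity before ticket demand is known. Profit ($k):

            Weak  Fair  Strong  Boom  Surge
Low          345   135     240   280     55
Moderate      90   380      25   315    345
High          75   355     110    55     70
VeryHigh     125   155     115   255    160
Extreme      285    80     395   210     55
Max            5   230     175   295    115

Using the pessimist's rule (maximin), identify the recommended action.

VeryHigh

Row minima: Low=55, Moderate=25, High=55, VeryHigh=115, Extreme=55, Max=5
Best worst-case = 115 → VeryHigh.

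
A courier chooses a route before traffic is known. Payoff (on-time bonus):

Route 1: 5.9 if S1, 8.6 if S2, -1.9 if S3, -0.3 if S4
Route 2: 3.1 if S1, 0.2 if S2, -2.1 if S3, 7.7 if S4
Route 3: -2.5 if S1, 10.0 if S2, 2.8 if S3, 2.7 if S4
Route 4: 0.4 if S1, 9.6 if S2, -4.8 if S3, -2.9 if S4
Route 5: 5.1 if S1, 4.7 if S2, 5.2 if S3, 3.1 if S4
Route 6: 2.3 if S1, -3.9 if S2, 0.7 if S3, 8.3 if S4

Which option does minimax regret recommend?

Route 5

Column bests: S1=5.9, S2=10.0, S3=5.2, S4=8.3.
Route 1 regrets: 0.0, 1.4, 7.1, 8.6 → max 8.6
Route 2 regrets: 2.8, 9.8, 7.3, 0.6 → max 9.8
Route 3 regrets: 8.4, 0.0, 2.4, 5.6 → max 8.4
Route 4 regrets: 5.5, 0.4, 10.0, 11.2 → max 11.2
Route 5 regrets: 0.8, 5.3, 0.0, 5.2 → max 5.3
Route 6 regrets: 3.6, 13.9, 4.5, 0.0 → max 13.9
Smallest max regret = 5.3 → Route 5.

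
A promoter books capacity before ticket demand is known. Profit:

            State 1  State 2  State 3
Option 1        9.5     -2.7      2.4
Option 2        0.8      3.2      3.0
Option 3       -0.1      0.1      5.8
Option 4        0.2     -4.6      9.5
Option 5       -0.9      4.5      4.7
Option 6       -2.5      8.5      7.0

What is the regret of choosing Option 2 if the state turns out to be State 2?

Best payoff under State 2 is 8.5.
Regret = 8.5 − 3.2 = 5.3.

5.3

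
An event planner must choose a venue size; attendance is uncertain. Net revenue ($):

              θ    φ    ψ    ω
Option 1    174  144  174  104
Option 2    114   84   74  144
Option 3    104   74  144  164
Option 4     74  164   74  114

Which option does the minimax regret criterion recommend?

Column bests: θ=174, φ=164, ψ=174, ω=164.
Option 1 regrets: 0, 20, 0, 60 → max 60
Option 2 regrets: 60, 80, 100, 20 → max 100
Option 3 regrets: 70, 90, 30, 0 → max 90
Option 4 regrets: 100, 0, 100, 50 → max 100
Smallest max regret = 60 → Option 1.

Option 1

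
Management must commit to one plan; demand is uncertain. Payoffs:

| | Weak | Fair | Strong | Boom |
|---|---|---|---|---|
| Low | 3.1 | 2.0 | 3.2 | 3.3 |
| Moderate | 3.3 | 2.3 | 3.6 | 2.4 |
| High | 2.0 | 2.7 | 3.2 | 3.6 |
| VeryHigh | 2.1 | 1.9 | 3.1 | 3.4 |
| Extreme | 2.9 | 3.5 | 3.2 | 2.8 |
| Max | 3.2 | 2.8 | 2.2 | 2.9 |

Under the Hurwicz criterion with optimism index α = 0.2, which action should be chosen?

Extreme

Low: 0.2·3.3 + 0.8·2.0 = 2.26
Moderate: 0.2·3.6 + 0.8·2.3 = 2.56
High: 0.2·3.6 + 0.8·2.0 = 2.32
VeryHigh: 0.2·3.4 + 0.8·1.9 = 2.2
Extreme: 0.2·3.5 + 0.8·2.8 = 2.94
Max: 0.2·3.2 + 0.8·2.2 = 2.4
Highest Hurwicz score = 2.94 → Extreme.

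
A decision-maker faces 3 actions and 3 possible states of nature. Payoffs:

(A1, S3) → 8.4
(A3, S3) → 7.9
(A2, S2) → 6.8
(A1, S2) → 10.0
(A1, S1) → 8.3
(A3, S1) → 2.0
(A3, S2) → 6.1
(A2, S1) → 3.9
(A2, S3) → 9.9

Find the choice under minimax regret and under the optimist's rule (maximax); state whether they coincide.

Column bests: S1=8.3, S2=10.0, S3=9.9.
A1 regrets: 0.0, 0.0, 1.5 → max 1.5
A2 regrets: 4.4, 3.2, 0.0 → max 4.4
A3 regrets: 6.3, 3.9, 2.0 → max 6.3
Smallest max regret = 1.5 → A1.
Row maxima: A1=10.0, A2=9.9, A3=7.9
Best best-case = 10.0 → A1.

minimax regret → A1; maximax → A1 (agree)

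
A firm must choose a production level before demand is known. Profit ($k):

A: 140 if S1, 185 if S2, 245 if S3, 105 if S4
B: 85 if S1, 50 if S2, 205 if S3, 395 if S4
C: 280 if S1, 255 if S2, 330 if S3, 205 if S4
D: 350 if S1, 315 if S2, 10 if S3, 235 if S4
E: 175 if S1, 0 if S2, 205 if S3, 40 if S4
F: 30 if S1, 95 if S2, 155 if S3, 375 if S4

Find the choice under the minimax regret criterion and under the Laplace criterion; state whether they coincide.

Column bests: S1=350, S2=315, S3=330, S4=395.
A regrets: 210, 130, 85, 290 → max 290
B regrets: 265, 265, 125, 0 → max 265
C regrets: 70, 60, 0, 190 → max 190
D regrets: 0, 0, 320, 160 → max 320
E regrets: 175, 315, 125, 355 → max 355
F regrets: 320, 220, 175, 20 → max 320
Smallest max regret = 190 → C.
Row averages: A=168.75, B=183.75, C=267.5, D=227.5, E=105, F=163.75
Highest average = 267.5 → C.

minimax regret → C; laplace → C (agree)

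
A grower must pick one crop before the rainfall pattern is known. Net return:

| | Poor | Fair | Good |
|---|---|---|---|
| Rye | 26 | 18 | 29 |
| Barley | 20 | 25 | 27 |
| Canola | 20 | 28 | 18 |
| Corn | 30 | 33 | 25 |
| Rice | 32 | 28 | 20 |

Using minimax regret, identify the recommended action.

Corn

Column bests: Poor=32, Fair=33, Good=29.
Rye regrets: 6, 15, 0 → max 15
Barley regrets: 12, 8, 2 → max 12
Canola regrets: 12, 5, 11 → max 12
Corn regrets: 2, 0, 4 → max 4
Rice regrets: 0, 5, 9 → max 9
Smallest max regret = 4 → Corn.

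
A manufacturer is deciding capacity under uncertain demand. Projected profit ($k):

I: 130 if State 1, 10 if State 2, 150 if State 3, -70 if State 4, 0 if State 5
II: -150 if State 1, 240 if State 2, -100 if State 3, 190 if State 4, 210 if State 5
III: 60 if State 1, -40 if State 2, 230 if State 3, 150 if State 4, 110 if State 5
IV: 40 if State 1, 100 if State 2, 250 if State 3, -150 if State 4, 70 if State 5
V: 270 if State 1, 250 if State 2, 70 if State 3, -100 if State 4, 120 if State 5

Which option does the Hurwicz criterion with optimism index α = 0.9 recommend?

I: 0.9·150 + 0.1·(-70) = 128
II: 0.9·240 + 0.1·(-150) = 201
III: 0.9·230 + 0.1·(-40) = 203
IV: 0.9·250 + 0.1·(-150) = 210
V: 0.9·270 + 0.1·(-100) = 233
Highest Hurwicz score = 233 → V.

V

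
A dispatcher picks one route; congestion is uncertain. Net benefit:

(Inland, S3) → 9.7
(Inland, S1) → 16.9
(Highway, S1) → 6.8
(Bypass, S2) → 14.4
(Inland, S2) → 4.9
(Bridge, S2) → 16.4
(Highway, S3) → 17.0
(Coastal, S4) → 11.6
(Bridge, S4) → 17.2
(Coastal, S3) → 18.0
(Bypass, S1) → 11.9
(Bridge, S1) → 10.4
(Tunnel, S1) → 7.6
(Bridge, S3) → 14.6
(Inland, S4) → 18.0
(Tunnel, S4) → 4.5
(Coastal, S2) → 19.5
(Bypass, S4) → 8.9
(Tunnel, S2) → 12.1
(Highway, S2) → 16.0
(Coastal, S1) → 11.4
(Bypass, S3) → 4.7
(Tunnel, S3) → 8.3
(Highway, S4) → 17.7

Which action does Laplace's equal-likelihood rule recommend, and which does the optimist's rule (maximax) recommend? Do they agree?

Row averages: Coastal=15.125, Bypass=9.975, Tunnel=8.125, Bridge=14.65, Inland=12.375, Highway=14.375
Highest average = 15.125 → Coastal.
Row maxima: Coastal=19.5, Bypass=14.4, Tunnel=12.1, Bridge=17.2, Inland=18.0, Highway=17.7
Best best-case = 19.5 → Coastal.

laplace → Coastal; maximax → Coastal (agree)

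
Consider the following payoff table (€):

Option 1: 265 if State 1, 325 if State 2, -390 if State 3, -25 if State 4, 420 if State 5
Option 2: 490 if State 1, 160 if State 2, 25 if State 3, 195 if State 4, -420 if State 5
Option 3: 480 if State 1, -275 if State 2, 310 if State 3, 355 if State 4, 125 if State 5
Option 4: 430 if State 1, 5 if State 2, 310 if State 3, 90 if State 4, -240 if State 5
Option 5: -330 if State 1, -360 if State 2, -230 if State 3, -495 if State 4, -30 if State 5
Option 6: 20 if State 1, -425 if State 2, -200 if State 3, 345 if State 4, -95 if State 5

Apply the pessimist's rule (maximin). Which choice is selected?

Row minima: Option 1=-390, Option 2=-420, Option 3=-275, Option 4=-240, Option 5=-495, Option 6=-425
Best worst-case = -240 → Option 4.

Option 4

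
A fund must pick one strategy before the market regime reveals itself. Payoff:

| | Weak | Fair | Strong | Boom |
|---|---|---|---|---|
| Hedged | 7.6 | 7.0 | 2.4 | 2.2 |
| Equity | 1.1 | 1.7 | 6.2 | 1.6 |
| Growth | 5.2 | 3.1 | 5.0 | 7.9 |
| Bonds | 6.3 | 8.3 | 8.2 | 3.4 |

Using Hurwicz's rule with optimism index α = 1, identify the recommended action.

Bonds

Hedged: 1·7.6 + 0·2.2 = 7.6
Equity: 1·6.2 + 0·1.1 = 6.2
Growth: 1·7.9 + 0·3.1 = 7.9
Bonds: 1·8.3 + 0·3.4 = 8.3
Highest Hurwicz score = 8.3 → Bonds.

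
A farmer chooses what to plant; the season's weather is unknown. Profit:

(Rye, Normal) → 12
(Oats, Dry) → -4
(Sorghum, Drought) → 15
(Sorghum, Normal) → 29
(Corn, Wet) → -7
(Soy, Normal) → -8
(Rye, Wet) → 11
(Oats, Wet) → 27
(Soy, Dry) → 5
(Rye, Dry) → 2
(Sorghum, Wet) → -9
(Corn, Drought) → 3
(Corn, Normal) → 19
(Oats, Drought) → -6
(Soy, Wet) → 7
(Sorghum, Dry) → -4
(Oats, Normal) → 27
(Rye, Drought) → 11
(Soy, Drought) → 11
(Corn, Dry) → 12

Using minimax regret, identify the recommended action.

Rye

Column bests: Drought=15, Dry=12, Normal=29, Wet=27.
Rye regrets: 4, 10, 17, 16 → max 17
Soy regrets: 4, 7, 37, 20 → max 37
Oats regrets: 21, 16, 2, 0 → max 21
Sorghum regrets: 0, 16, 0, 36 → max 36
Corn regrets: 12, 0, 10, 34 → max 34
Smallest max regret = 17 → Rye.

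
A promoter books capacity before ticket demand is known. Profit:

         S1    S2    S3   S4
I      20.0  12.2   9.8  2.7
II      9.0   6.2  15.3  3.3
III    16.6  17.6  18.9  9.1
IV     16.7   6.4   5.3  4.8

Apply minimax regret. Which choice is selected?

Column bests: S1=20.0, S2=17.6, S3=18.9, S4=9.1.
I regrets: 0.0, 5.4, 9.1, 6.4 → max 9.1
II regrets: 11.0, 11.4, 3.6, 5.8 → max 11.4
III regrets: 3.4, 0.0, 0.0, 0.0 → max 3.4
IV regrets: 3.3, 11.2, 13.6, 4.3 → max 13.6
Smallest max regret = 3.4 → III.

III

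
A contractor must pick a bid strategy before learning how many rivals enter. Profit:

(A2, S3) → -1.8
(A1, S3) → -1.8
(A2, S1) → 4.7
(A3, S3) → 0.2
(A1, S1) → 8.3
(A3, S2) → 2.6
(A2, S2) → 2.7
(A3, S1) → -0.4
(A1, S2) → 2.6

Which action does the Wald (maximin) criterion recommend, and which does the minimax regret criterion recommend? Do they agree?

maximin → A3; minimax regret → A1 (disagree)

Row minima: A1=-1.8, A2=-1.8, A3=-0.4
Best worst-case = -0.4 → A3.
Column bests: S1=8.3, S2=2.7, S3=0.2.
A1 regrets: 0.0, 0.1, 2.0 → max 2.0
A2 regrets: 3.6, 0.0, 2.0 → max 3.6
A3 regrets: 8.7, 0.1, 0.0 → max 8.7
Smallest max regret = 2.0 → A1.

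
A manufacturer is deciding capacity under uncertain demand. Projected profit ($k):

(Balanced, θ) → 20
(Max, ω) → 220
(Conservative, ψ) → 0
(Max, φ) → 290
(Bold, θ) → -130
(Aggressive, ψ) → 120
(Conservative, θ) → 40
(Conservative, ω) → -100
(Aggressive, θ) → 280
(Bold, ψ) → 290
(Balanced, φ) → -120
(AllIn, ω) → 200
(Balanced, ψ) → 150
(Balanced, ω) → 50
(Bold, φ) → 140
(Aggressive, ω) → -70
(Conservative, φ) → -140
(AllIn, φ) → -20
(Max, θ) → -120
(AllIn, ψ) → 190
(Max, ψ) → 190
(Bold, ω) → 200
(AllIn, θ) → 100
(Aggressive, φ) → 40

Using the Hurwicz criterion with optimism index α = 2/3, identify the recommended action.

Aggressive

Conservative: 2/3·40 + 1/3·(-140) = -20
Balanced: 2/3·150 + 1/3·(-120) = 60
Aggressive: 2/3·280 + 1/3·(-70) = 490/3
Bold: 2/3·290 + 1/3·(-130) = 150
AllIn: 2/3·200 + 1/3·(-20) = 380/3
Max: 2/3·290 + 1/3·(-120) = 460/3
Highest Hurwicz score = 490/3 → Aggressive.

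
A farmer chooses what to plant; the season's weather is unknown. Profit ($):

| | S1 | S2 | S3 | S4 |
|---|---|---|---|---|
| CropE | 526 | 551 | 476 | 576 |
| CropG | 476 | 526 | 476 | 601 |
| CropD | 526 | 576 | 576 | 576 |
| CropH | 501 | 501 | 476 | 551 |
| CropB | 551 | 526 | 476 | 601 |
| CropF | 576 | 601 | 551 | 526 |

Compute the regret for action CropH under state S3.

100

Best payoff under S3 is 576.
Regret = 576 − 476 = 100.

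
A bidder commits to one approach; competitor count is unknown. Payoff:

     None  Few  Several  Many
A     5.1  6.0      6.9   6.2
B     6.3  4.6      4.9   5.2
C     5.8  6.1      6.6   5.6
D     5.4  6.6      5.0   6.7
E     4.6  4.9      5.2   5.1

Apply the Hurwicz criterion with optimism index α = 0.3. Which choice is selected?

A: 0.3·6.9 + 0.7·5.1 = 5.64
B: 0.3·6.3 + 0.7·4.6 = 5.11
C: 0.3·6.6 + 0.7·5.6 = 5.9
D: 0.3·6.7 + 0.7·5.0 = 5.51
E: 0.3·5.2 + 0.7·4.6 = 4.78
Highest Hurwicz score = 5.9 → C.

C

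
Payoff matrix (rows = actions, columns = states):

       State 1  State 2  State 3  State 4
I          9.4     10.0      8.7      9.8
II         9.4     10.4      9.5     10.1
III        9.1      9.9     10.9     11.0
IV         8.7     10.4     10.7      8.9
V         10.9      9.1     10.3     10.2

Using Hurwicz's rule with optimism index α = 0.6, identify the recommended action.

I: 0.6·10.0 + 0.4·8.7 = 9.48
II: 0.6·10.4 + 0.4·9.4 = 10
III: 0.6·11.0 + 0.4·9.1 = 10.24
IV: 0.6·10.7 + 0.4·8.7 = 9.9
V: 0.6·10.9 + 0.4·9.1 = 10.18
Highest Hurwicz score = 10.24 → III.

III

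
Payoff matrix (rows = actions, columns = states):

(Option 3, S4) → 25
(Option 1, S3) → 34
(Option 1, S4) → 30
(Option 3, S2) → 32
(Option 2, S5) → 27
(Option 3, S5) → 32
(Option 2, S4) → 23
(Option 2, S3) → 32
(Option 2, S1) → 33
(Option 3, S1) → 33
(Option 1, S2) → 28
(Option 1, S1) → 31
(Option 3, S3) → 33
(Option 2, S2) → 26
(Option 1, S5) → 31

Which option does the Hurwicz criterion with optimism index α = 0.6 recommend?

Option 1

Option 1: 0.6·34 + 0.4·28 = 31.6
Option 2: 0.6·33 + 0.4·23 = 29
Option 3: 0.6·33 + 0.4·25 = 29.8
Highest Hurwicz score = 31.6 → Option 1.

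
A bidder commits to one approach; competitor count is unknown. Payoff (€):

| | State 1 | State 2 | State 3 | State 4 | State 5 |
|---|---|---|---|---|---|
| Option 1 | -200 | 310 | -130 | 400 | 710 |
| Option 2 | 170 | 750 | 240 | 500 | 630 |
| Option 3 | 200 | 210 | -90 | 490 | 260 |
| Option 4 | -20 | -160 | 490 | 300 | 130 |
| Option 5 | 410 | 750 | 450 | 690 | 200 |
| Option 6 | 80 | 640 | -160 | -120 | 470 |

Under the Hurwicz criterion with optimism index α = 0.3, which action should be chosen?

Option 5

Option 1: 0.3·710 + 0.7·(-200) = 73
Option 2: 0.3·750 + 0.7·170 = 344
Option 3: 0.3·490 + 0.7·(-90) = 84
Option 4: 0.3·490 + 0.7·(-160) = 35
Option 5: 0.3·750 + 0.7·200 = 365
Option 6: 0.3·640 + 0.7·(-160) = 80
Highest Hurwicz score = 365 → Option 5.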